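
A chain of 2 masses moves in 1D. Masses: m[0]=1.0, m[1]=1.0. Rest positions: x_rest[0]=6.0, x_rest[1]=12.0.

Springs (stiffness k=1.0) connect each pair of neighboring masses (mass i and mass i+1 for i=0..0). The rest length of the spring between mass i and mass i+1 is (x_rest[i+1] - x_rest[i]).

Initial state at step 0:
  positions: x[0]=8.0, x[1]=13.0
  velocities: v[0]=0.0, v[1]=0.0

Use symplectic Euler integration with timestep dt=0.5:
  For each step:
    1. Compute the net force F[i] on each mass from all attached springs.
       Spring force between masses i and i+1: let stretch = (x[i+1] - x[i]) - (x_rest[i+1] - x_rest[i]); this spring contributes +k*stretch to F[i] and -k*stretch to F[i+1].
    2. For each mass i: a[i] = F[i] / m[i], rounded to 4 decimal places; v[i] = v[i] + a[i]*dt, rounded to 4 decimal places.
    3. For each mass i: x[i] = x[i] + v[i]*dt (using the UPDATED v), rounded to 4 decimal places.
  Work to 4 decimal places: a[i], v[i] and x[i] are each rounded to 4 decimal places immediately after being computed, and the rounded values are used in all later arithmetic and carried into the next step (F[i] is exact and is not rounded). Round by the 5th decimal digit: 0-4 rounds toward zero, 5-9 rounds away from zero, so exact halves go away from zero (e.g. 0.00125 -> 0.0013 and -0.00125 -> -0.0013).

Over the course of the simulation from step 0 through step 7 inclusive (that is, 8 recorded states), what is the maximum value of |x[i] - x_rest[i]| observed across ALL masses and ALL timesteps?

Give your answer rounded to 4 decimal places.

Answer: 2.0313

Derivation:
Step 0: x=[8.0000 13.0000] v=[0.0000 0.0000]
Step 1: x=[7.7500 13.2500] v=[-0.5000 0.5000]
Step 2: x=[7.3750 13.6250] v=[-0.7500 0.7500]
Step 3: x=[7.0625 13.9375] v=[-0.6250 0.6250]
Step 4: x=[6.9688 14.0313] v=[-0.1875 0.1875]
Step 5: x=[7.1407 13.8594] v=[0.3438 -0.3438]
Step 6: x=[7.4923 13.5078] v=[0.7032 -0.7032]
Step 7: x=[7.8478 13.1523] v=[0.7110 -0.7110]
Max displacement = 2.0313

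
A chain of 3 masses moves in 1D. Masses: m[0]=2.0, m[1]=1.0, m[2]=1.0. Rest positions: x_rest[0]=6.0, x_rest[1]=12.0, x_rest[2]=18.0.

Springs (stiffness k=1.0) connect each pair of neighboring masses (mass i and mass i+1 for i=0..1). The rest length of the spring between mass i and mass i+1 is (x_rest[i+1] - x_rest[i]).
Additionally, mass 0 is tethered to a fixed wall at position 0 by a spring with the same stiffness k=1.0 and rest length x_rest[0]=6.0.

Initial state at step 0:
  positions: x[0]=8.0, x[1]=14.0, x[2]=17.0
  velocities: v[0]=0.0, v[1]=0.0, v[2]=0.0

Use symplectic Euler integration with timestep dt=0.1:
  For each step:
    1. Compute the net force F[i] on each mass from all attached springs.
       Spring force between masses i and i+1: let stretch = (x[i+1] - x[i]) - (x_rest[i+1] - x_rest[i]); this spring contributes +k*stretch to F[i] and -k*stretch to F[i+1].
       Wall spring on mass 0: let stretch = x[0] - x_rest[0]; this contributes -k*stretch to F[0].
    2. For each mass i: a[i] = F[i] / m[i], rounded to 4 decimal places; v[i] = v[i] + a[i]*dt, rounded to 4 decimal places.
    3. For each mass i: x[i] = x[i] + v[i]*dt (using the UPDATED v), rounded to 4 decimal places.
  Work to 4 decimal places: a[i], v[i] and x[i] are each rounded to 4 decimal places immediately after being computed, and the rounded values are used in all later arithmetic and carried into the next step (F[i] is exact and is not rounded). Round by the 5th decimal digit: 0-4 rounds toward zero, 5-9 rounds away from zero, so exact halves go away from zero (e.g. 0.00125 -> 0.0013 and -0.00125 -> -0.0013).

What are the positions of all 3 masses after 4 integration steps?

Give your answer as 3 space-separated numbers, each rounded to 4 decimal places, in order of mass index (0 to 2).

Answer: 7.8993 13.7119 17.2911

Derivation:
Step 0: x=[8.0000 14.0000 17.0000] v=[0.0000 0.0000 0.0000]
Step 1: x=[7.9900 13.9700 17.0300] v=[-0.1000 -0.3000 0.3000]
Step 2: x=[7.9700 13.9108 17.0894] v=[-0.2005 -0.5920 0.5940]
Step 3: x=[7.9398 13.8240 17.1770] v=[-0.3020 -0.8682 0.8761]
Step 4: x=[7.8993 13.7119 17.2911] v=[-0.4048 -1.1213 1.1408]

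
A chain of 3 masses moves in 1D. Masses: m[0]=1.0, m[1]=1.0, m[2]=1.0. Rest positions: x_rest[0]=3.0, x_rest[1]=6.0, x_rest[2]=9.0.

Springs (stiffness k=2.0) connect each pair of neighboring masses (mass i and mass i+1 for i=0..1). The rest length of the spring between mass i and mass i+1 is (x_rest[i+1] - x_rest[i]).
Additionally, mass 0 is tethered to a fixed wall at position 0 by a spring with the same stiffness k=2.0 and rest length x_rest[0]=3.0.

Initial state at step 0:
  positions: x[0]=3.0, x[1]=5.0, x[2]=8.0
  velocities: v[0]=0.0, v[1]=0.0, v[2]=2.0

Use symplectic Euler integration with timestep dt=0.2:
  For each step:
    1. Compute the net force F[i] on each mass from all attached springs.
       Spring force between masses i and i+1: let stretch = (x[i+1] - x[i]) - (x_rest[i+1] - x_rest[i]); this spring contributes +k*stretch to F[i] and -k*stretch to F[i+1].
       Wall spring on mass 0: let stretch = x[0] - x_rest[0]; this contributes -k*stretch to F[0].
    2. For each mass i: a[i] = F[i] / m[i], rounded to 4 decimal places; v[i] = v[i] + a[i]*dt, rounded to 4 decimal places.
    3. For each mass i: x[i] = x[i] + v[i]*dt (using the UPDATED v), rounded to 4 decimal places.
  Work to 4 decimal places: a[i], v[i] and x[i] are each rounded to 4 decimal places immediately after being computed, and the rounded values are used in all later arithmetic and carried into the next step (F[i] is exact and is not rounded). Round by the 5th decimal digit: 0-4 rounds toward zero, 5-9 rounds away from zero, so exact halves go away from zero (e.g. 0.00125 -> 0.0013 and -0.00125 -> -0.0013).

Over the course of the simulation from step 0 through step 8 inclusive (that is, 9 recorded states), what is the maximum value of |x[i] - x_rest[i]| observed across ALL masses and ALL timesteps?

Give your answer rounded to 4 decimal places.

Step 0: x=[3.0000 5.0000 8.0000] v=[0.0000 0.0000 2.0000]
Step 1: x=[2.9200 5.0800 8.4000] v=[-0.4000 0.4000 2.0000]
Step 2: x=[2.7792 5.2528 8.7744] v=[-0.7040 0.8640 1.8720]
Step 3: x=[2.6140 5.5094 9.1071] v=[-0.8262 1.2832 1.6634]
Step 4: x=[2.4713 5.8222 9.3920] v=[-0.7136 1.5641 1.4243]
Step 5: x=[2.3989 6.1525 9.6313] v=[-0.3618 1.6517 1.1964]
Step 6: x=[2.4349 6.4609 9.8323] v=[0.1801 1.5418 1.0049]
Step 7: x=[2.5982 6.7169 10.0036] v=[0.8165 1.2800 0.8563]
Step 8: x=[2.8831 6.9063 10.1519] v=[1.4247 0.9472 0.7416]
Max displacement = 1.1519

Answer: 1.1519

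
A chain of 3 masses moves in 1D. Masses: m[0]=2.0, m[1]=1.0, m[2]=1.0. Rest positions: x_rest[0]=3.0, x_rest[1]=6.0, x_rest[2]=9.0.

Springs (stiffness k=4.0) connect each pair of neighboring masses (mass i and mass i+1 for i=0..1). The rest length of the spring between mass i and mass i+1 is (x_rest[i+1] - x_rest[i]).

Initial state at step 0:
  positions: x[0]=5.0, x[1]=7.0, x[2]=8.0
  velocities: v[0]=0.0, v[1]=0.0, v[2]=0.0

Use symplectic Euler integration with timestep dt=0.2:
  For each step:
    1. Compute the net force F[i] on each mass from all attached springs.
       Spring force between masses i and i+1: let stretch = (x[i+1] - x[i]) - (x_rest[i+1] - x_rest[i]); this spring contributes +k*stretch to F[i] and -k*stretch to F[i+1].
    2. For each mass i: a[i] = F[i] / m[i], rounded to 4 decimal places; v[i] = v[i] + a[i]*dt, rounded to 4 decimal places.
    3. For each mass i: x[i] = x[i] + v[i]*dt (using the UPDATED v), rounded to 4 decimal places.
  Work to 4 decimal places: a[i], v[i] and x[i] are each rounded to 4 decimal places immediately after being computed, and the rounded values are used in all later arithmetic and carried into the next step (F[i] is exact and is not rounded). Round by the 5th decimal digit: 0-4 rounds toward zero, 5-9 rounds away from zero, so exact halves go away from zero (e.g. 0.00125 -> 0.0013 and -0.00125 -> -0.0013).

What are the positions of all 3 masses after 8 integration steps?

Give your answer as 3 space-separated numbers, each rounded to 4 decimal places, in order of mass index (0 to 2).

Answer: 2.8119 7.9285 11.4478

Derivation:
Step 0: x=[5.0000 7.0000 8.0000] v=[0.0000 0.0000 0.0000]
Step 1: x=[4.9200 6.8400 8.3200] v=[-0.4000 -0.8000 1.6000]
Step 2: x=[4.7536 6.6096 8.8832] v=[-0.8320 -1.1520 2.8160]
Step 3: x=[4.4957 6.4460 9.5626] v=[-1.2896 -0.8179 3.3971]
Step 4: x=[4.1538 6.4690 10.2234] v=[-1.7095 0.1151 3.3038]
Step 5: x=[3.7571 6.7223 10.7635] v=[-1.9834 1.2665 2.7003]
Step 6: x=[3.3576 7.1478 11.1370] v=[-1.9973 2.1273 1.8673]
Step 7: x=[3.0214 7.6051 11.3522] v=[-1.6812 2.2865 1.0759]
Step 8: x=[2.8119 7.9285 11.4478] v=[-1.0477 1.6172 0.4782]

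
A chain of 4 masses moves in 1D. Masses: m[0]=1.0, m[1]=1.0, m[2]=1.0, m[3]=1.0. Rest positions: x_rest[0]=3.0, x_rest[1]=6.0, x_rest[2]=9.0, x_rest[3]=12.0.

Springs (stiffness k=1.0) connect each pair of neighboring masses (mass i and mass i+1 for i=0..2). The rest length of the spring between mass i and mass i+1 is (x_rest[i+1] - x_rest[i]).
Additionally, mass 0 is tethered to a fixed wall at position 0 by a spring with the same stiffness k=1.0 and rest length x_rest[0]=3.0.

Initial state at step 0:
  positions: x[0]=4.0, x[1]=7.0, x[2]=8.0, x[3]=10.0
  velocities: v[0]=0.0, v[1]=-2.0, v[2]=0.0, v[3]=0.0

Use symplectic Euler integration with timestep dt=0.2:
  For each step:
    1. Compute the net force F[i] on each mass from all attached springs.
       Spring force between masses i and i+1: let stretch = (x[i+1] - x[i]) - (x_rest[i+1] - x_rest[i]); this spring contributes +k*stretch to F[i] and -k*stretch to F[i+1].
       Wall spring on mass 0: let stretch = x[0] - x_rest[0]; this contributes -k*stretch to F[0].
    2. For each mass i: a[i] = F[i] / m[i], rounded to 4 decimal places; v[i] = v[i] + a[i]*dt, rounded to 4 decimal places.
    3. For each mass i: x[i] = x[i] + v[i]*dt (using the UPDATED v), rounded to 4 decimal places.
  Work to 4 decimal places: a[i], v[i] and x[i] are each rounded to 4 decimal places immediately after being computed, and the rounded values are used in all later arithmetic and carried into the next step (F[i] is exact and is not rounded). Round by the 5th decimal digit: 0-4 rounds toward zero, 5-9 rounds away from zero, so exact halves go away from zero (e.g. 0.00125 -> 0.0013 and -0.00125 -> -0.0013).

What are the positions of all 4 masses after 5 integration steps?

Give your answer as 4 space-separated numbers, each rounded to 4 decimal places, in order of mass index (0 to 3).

Answer: 3.1377 4.5685 8.1799 10.5825

Derivation:
Step 0: x=[4.0000 7.0000 8.0000 10.0000] v=[0.0000 -2.0000 0.0000 0.0000]
Step 1: x=[3.9600 6.5200 8.0400 10.0400] v=[-0.2000 -2.4000 0.2000 0.2000]
Step 2: x=[3.8640 5.9984 8.0992 10.1200] v=[-0.4800 -2.6080 0.2960 0.4000]
Step 3: x=[3.6988 5.4755 8.1552 10.2392] v=[-0.8259 -2.6147 0.2800 0.5958]
Step 4: x=[3.4567 4.9887 8.1874 10.3950] v=[-1.2103 -2.4341 0.1609 0.7790]
Step 5: x=[3.1377 4.5685 8.1799 10.5825] v=[-1.5952 -2.1008 -0.0373 0.9375]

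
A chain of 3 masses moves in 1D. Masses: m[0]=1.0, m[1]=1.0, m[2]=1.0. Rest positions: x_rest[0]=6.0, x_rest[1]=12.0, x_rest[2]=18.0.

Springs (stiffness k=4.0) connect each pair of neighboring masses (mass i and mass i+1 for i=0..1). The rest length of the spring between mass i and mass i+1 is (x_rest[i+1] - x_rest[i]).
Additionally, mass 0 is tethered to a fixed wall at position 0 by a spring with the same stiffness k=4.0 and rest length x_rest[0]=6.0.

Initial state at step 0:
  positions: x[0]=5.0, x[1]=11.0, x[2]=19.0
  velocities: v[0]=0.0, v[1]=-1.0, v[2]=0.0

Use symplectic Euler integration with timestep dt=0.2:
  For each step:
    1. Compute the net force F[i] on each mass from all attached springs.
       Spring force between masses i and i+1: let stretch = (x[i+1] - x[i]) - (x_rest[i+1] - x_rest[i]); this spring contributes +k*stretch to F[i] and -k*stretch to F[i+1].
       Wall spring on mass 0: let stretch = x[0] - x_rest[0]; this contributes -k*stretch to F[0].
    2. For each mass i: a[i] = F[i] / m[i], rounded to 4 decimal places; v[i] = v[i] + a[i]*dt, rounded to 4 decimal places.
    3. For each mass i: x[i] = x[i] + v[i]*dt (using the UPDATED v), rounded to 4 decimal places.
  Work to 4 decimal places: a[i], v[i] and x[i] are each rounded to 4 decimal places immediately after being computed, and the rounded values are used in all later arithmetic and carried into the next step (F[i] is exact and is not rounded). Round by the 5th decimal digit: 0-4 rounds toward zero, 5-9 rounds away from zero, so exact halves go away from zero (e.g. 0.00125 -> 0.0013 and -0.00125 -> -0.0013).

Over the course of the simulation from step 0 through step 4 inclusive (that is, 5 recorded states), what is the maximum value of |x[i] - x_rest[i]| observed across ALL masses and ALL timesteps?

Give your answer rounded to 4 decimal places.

Step 0: x=[5.0000 11.0000 19.0000] v=[0.0000 -1.0000 0.0000]
Step 1: x=[5.1600 11.1200 18.6800] v=[0.8000 0.6000 -1.6000]
Step 2: x=[5.4480 11.4960 18.1104] v=[1.4400 1.8800 -2.8480]
Step 3: x=[5.8320 11.9626 17.4425] v=[1.9200 2.3331 -3.3395]
Step 4: x=[6.2638 12.3251 16.8578] v=[2.1589 1.8125 -2.9234]
Max displacement = 1.1422

Answer: 1.1422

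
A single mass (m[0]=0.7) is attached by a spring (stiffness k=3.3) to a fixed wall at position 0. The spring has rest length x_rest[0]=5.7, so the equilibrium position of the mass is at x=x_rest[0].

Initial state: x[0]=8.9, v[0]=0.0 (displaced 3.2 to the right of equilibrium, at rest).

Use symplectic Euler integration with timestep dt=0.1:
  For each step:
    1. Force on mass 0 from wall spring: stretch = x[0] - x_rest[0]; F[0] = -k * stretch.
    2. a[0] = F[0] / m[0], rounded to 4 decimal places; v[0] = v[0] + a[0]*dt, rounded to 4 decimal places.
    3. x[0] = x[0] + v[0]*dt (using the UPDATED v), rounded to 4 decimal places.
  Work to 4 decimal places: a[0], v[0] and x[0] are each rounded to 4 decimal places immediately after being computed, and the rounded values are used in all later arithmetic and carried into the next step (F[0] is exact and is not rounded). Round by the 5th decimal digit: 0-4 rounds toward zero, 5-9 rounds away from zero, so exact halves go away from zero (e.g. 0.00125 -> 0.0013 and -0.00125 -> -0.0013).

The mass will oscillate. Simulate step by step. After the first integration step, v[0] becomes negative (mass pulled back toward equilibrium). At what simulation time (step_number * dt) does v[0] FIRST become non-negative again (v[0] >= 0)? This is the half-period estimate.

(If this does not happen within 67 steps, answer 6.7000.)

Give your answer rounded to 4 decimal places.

Step 0: x=[8.9000] v=[0.0000]
Step 1: x=[8.7491] v=[-1.5086]
Step 2: x=[8.4545] v=[-2.9460]
Step 3: x=[8.0300] v=[-4.2446]
Step 4: x=[7.4957] v=[-5.3430]
Step 5: x=[6.8768] v=[-6.1895]
Step 6: x=[6.2024] v=[-6.7443]
Step 7: x=[5.5043] v=[-6.9812]
Step 8: x=[4.8154] v=[-6.8889]
Step 9: x=[4.1682] v=[-6.4719]
Step 10: x=[3.5932] v=[-5.7498]
Step 11: x=[3.1175] v=[-4.7566]
Step 12: x=[2.7636] v=[-3.5391]
Step 13: x=[2.5481] v=[-2.1548]
Step 14: x=[2.4812] v=[-0.6689]
Step 15: x=[2.5661] v=[0.8485]
First v>=0 after going negative at step 15, time=1.5000

Answer: 1.5000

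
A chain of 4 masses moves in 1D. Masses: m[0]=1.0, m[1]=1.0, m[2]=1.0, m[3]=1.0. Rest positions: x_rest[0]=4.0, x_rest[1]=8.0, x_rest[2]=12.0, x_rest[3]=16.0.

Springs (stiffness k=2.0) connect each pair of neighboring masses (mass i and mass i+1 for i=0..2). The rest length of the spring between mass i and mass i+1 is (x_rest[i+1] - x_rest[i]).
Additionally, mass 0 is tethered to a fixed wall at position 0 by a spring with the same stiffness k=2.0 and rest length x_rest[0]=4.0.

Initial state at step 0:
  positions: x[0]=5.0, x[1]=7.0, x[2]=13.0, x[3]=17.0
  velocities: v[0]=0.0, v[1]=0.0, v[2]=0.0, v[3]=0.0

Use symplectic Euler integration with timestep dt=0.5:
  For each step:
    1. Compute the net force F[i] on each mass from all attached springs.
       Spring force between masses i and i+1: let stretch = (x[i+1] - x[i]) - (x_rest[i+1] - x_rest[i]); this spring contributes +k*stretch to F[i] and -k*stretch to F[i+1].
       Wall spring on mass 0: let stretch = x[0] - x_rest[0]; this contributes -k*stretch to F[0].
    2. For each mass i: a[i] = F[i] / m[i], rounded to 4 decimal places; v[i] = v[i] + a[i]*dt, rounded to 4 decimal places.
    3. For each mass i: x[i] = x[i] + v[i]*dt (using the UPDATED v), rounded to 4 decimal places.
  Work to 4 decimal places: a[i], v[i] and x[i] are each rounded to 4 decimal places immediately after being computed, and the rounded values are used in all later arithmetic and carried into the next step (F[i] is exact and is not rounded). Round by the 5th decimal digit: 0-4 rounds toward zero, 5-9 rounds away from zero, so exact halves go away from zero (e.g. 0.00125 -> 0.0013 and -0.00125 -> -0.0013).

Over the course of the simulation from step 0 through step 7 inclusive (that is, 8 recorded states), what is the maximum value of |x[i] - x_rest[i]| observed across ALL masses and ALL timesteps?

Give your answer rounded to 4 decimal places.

Answer: 1.7500

Derivation:
Step 0: x=[5.0000 7.0000 13.0000 17.0000] v=[0.0000 0.0000 0.0000 0.0000]
Step 1: x=[3.5000 9.0000 12.0000 17.0000] v=[-3.0000 4.0000 -2.0000 0.0000]
Step 2: x=[3.0000 9.7500 12.0000 16.5000] v=[-1.0000 1.5000 0.0000 -1.0000]
Step 3: x=[4.3750 8.2500 13.1250 15.7500] v=[2.7500 -3.0000 2.2500 -1.5000]
Step 4: x=[5.5000 7.2500 13.1250 15.6875] v=[2.2500 -2.0000 0.0000 -0.1250]
Step 5: x=[4.7500 8.3125 11.4688 16.3438] v=[-1.5000 2.1250 -3.3125 1.3125]
Step 6: x=[3.4063 9.1719 10.6719 16.5626] v=[-2.6875 1.7188 -1.5938 0.4375]
Step 7: x=[3.2422 7.8985 12.0704 15.8360] v=[-0.3282 -2.5468 2.7969 -1.4532]
Max displacement = 1.7500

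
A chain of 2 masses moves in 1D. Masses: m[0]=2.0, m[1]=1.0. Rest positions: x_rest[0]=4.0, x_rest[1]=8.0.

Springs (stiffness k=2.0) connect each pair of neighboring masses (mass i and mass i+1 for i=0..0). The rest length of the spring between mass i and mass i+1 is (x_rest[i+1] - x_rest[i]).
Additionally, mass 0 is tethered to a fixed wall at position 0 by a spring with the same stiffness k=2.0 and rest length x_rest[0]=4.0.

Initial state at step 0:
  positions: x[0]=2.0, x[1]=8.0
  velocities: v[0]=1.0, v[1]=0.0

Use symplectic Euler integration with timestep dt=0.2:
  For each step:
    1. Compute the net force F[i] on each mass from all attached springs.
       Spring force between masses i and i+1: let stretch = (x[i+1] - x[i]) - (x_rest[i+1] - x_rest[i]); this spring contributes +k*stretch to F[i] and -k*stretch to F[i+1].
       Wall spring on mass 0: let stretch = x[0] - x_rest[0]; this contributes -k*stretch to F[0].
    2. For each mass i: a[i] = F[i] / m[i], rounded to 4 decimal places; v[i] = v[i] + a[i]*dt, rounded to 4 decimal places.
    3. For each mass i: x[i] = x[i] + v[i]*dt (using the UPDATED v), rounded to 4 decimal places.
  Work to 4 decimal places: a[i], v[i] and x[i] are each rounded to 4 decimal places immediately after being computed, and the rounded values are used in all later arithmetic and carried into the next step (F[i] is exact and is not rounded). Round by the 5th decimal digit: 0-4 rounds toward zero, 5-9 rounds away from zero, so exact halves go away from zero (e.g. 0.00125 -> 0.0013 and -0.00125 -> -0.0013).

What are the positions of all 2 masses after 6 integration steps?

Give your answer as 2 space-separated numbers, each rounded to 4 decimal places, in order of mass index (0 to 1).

Answer: 4.9546 6.5814

Derivation:
Step 0: x=[2.0000 8.0000] v=[1.0000 0.0000]
Step 1: x=[2.3600 7.8400] v=[1.8000 -0.8000]
Step 2: x=[2.8448 7.5616] v=[2.4240 -1.3920]
Step 3: x=[3.4045 7.2259] v=[2.7984 -1.6787]
Step 4: x=[3.9809 6.9044] v=[2.8818 -1.6073]
Step 5: x=[4.5150 6.6691] v=[2.6703 -1.1767]
Step 6: x=[4.9546 6.5814] v=[2.1981 -0.4383]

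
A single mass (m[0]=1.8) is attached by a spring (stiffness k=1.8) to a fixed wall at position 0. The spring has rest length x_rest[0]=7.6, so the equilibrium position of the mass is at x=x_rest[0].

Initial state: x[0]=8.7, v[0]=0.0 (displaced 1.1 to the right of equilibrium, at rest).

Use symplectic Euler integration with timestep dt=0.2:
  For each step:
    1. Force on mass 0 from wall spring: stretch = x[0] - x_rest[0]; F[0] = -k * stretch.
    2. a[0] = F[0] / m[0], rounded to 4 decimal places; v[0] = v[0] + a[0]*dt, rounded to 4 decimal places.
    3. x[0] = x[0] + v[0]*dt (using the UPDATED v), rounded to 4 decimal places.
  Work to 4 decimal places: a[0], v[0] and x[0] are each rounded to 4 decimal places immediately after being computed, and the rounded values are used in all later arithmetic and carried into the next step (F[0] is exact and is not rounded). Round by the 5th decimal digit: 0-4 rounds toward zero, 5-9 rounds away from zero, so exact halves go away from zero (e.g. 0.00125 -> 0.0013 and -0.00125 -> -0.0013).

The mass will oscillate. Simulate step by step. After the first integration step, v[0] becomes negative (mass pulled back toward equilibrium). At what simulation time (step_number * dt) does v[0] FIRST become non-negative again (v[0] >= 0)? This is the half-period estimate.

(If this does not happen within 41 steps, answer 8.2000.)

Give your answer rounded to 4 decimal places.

Step 0: x=[8.7000] v=[0.0000]
Step 1: x=[8.6560] v=[-0.2200]
Step 2: x=[8.5698] v=[-0.4312]
Step 3: x=[8.4448] v=[-0.6252]
Step 4: x=[8.2860] v=[-0.7942]
Step 5: x=[8.0997] v=[-0.9314]
Step 6: x=[7.8934] v=[-1.0313]
Step 7: x=[7.6754] v=[-1.0900]
Step 8: x=[7.4544] v=[-1.1051]
Step 9: x=[7.2392] v=[-1.0760]
Step 10: x=[7.0384] v=[-1.0038]
Step 11: x=[6.8601] v=[-0.8915]
Step 12: x=[6.7114] v=[-0.7435]
Step 13: x=[6.5982] v=[-0.5658]
Step 14: x=[6.5251] v=[-0.3654]
Step 15: x=[6.4950] v=[-0.1504]
Step 16: x=[6.5091] v=[0.0706]
First v>=0 after going negative at step 16, time=3.2000

Answer: 3.2000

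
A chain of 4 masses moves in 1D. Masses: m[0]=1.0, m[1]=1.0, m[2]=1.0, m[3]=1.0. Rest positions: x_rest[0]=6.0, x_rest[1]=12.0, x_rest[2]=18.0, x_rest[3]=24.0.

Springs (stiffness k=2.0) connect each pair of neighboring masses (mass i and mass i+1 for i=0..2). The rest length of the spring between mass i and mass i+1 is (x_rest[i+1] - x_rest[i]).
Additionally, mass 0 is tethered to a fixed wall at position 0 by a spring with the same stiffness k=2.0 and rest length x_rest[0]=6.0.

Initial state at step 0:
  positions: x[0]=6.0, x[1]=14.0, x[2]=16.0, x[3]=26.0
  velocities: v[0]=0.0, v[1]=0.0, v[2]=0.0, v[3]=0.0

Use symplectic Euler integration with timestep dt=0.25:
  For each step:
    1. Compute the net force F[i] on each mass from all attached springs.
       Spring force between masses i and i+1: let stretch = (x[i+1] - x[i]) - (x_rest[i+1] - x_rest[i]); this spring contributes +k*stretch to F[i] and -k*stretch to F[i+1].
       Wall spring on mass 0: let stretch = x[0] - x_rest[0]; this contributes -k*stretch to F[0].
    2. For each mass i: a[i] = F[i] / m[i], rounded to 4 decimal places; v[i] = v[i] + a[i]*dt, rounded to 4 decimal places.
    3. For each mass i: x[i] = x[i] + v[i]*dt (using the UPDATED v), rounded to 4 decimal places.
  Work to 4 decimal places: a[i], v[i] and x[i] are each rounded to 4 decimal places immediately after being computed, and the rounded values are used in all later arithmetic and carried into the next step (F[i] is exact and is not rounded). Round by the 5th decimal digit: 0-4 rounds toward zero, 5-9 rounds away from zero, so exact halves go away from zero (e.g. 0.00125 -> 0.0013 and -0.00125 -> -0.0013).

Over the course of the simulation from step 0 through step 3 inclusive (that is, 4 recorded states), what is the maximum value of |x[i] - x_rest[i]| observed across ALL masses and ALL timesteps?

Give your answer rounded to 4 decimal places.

Step 0: x=[6.0000 14.0000 16.0000 26.0000] v=[0.0000 0.0000 0.0000 0.0000]
Step 1: x=[6.2500 13.2500 17.0000 25.5000] v=[1.0000 -3.0000 4.0000 -2.0000]
Step 2: x=[6.5938 12.0938 18.5938 24.6875] v=[1.3750 -4.6250 6.3750 -3.2500]
Step 3: x=[6.8008 11.0626 20.1368 23.8633] v=[0.8281 -4.1250 6.1719 -3.2969]
Max displacement = 2.1368

Answer: 2.1368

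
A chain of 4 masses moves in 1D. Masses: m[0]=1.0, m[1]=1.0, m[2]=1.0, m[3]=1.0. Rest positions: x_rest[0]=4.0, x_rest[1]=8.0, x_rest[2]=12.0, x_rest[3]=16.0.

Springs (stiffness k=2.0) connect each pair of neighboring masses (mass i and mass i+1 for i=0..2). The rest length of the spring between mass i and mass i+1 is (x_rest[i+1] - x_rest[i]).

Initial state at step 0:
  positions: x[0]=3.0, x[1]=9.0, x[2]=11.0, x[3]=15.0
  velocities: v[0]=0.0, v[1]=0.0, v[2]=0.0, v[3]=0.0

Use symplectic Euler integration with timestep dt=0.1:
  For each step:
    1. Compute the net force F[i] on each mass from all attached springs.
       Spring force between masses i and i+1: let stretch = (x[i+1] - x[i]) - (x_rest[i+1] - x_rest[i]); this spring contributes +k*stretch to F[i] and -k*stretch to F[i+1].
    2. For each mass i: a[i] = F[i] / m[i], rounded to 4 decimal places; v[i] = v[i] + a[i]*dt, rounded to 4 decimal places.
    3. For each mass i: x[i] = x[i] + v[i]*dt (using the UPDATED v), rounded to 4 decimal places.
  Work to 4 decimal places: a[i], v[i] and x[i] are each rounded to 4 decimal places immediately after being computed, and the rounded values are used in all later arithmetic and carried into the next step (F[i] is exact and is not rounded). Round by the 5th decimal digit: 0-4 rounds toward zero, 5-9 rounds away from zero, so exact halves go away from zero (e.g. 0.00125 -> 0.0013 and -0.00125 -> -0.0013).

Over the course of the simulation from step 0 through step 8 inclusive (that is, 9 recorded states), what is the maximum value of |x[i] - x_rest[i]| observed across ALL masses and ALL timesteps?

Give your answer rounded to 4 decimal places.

Step 0: x=[3.0000 9.0000 11.0000 15.0000] v=[0.0000 0.0000 0.0000 0.0000]
Step 1: x=[3.0400 8.9200 11.0400 15.0000] v=[0.4000 -0.8000 0.4000 0.0000]
Step 2: x=[3.1176 8.7648 11.1168 15.0008] v=[0.7760 -1.5520 0.7680 0.0080]
Step 3: x=[3.2281 8.5437 11.2242 15.0039] v=[1.1054 -2.2110 1.0744 0.0312]
Step 4: x=[3.3650 8.2699 11.3536 15.0114] v=[1.3685 -2.7380 1.2942 0.0753]
Step 5: x=[3.5200 7.9597 11.4945 15.0258] v=[1.5495 -3.1022 1.4090 0.1437]
Step 6: x=[3.6837 7.6314 11.6353 15.0495] v=[1.6374 -3.2832 1.4083 0.2374]
Step 7: x=[3.8464 7.3042 11.7643 15.0850] v=[1.6269 -3.2720 1.2904 0.3546]
Step 8: x=[3.9983 6.9971 11.8706 15.1341] v=[1.5185 -3.0715 1.0625 0.4905]
Max displacement = 1.0029

Answer: 1.0029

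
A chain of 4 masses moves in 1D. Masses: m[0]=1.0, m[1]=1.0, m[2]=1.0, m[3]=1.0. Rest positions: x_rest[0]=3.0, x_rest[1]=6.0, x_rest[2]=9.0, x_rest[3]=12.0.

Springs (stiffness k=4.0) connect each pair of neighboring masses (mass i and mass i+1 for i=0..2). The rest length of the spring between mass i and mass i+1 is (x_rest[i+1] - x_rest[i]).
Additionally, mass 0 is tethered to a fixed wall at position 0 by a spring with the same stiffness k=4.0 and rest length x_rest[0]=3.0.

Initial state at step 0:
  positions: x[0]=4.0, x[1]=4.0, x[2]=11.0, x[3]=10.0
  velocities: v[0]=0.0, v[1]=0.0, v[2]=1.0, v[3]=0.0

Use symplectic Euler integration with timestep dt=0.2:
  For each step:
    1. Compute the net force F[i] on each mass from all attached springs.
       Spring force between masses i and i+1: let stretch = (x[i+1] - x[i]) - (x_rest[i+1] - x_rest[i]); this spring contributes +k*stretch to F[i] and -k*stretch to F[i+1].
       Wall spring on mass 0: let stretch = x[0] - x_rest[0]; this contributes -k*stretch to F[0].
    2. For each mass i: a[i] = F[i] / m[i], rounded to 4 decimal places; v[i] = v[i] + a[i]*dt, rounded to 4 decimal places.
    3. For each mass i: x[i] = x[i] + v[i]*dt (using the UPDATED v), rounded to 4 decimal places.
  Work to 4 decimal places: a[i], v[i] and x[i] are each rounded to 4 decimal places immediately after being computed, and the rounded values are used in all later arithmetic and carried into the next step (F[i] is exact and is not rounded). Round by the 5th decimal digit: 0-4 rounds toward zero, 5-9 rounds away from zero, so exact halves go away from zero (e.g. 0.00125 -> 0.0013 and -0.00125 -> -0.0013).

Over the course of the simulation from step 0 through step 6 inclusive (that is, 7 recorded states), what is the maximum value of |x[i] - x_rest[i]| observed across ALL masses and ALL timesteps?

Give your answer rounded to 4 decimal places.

Answer: 2.5333

Derivation:
Step 0: x=[4.0000 4.0000 11.0000 10.0000] v=[0.0000 0.0000 1.0000 0.0000]
Step 1: x=[3.3600 5.1200 9.9200 10.6400] v=[-3.2000 5.6000 -5.4000 3.2000]
Step 2: x=[2.4640 6.7264 8.1872 11.6448] v=[-4.4800 8.0320 -8.6640 5.0240]
Step 3: x=[1.8557 7.8845 6.7739 12.5764] v=[-3.0413 5.7907 -7.0666 4.6579]
Step 4: x=[1.9151 7.9003 6.4667 13.0596] v=[0.2972 0.0792 -1.5361 2.4159]
Step 5: x=[2.6258 6.7291 7.4437 12.9679] v=[3.5533 -5.8558 4.8851 -0.4584]
Step 6: x=[3.5729 5.0157 9.1903 12.4723] v=[4.7353 -8.5668 8.7328 -2.4778]
Max displacement = 2.5333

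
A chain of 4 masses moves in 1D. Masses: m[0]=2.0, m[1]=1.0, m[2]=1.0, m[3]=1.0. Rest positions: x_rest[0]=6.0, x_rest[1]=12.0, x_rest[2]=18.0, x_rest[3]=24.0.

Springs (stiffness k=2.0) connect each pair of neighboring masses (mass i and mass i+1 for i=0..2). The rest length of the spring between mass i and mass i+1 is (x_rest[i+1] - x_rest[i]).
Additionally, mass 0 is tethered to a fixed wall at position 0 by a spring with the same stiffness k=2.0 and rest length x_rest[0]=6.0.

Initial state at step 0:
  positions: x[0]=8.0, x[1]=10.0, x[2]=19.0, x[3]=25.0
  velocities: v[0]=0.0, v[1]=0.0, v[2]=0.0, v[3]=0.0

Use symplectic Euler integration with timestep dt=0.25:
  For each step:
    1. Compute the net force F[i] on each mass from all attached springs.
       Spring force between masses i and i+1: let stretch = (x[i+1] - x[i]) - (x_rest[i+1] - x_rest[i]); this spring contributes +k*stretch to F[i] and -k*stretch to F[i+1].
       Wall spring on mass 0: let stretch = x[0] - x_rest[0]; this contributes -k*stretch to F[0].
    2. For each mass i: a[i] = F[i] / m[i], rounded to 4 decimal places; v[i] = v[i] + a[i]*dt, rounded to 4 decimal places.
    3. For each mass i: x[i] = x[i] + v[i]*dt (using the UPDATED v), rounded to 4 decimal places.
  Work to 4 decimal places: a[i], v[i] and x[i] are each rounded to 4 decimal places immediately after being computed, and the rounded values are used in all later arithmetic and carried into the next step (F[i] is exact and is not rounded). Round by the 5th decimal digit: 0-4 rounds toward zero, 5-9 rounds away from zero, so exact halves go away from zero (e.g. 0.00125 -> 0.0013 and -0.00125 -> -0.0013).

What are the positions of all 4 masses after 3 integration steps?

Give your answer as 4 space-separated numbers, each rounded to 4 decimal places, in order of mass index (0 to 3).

Step 0: x=[8.0000 10.0000 19.0000 25.0000] v=[0.0000 0.0000 0.0000 0.0000]
Step 1: x=[7.6250 10.8750 18.6250 25.0000] v=[-1.5000 3.5000 -1.5000 0.0000]
Step 2: x=[6.9766 12.3125 18.0781 24.9531] v=[-2.5938 5.7500 -2.1875 -0.1875]
Step 3: x=[6.2256 13.8037 17.6699 24.7969] v=[-3.0040 5.9649 -1.6328 -0.6250]

Answer: 6.2256 13.8037 17.6699 24.7969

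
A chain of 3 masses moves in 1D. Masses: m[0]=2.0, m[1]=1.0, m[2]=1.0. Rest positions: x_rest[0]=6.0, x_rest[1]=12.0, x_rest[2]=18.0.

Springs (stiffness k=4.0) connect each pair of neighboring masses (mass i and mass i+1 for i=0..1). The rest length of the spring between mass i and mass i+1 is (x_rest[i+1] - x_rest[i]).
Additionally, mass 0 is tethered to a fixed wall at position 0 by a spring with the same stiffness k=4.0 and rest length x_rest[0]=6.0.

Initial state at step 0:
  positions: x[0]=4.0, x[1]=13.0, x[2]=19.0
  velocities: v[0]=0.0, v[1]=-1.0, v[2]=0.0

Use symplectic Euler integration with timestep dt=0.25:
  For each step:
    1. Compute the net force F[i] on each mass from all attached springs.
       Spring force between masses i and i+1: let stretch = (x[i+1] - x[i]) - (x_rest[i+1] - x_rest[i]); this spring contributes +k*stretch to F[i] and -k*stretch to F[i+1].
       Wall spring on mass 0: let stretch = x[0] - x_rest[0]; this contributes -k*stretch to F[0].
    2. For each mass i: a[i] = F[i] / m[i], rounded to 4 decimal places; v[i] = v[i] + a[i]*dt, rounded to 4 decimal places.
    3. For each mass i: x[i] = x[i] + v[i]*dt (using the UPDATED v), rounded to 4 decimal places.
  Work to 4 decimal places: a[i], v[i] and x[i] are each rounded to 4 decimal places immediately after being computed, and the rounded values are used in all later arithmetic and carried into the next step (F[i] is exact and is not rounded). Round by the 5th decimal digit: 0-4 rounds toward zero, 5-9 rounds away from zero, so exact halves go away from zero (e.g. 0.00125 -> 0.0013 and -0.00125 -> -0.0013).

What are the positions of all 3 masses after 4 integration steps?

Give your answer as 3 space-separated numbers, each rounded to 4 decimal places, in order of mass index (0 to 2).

Answer: 7.1348 10.9034 16.9298

Derivation:
Step 0: x=[4.0000 13.0000 19.0000] v=[0.0000 -1.0000 0.0000]
Step 1: x=[4.6250 12.0000 19.0000] v=[2.5000 -4.0000 0.0000]
Step 2: x=[5.5938 10.9063 18.7500] v=[3.8750 -4.3750 -1.0000]
Step 3: x=[6.5274 10.4454 18.0391] v=[3.7344 -1.8438 -2.8437]
Step 4: x=[7.1348 10.9034 16.9298] v=[2.4297 1.8319 -4.4374]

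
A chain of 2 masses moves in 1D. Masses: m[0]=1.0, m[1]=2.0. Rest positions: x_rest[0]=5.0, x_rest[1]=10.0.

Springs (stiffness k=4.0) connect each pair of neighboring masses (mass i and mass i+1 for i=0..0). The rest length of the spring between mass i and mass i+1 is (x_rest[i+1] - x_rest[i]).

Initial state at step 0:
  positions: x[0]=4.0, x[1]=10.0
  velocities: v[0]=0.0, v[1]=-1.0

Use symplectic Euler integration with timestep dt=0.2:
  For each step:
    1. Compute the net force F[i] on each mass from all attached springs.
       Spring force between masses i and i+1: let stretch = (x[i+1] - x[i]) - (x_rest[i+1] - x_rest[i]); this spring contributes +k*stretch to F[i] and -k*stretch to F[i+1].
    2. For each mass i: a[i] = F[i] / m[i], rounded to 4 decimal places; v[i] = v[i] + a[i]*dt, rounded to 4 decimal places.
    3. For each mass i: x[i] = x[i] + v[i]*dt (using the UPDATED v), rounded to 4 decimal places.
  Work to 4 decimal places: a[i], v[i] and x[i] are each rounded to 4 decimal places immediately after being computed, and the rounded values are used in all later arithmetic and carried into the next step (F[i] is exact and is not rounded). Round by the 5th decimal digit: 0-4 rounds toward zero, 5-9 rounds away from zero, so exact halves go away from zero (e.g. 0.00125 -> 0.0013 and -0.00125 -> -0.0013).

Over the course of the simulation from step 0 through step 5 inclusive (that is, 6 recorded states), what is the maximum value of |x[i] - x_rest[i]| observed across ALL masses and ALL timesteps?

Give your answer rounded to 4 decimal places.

Step 0: x=[4.0000 10.0000] v=[0.0000 -1.0000]
Step 1: x=[4.1600 9.7200] v=[0.8000 -1.4000]
Step 2: x=[4.4096 9.3952] v=[1.2480 -1.6240]
Step 3: x=[4.6569 9.0716] v=[1.2365 -1.6182]
Step 4: x=[4.8106 8.7948] v=[0.7683 -1.3841]
Step 5: x=[4.8017 8.5992] v=[-0.0443 -0.9778]
Max displacement = 1.4008

Answer: 1.4008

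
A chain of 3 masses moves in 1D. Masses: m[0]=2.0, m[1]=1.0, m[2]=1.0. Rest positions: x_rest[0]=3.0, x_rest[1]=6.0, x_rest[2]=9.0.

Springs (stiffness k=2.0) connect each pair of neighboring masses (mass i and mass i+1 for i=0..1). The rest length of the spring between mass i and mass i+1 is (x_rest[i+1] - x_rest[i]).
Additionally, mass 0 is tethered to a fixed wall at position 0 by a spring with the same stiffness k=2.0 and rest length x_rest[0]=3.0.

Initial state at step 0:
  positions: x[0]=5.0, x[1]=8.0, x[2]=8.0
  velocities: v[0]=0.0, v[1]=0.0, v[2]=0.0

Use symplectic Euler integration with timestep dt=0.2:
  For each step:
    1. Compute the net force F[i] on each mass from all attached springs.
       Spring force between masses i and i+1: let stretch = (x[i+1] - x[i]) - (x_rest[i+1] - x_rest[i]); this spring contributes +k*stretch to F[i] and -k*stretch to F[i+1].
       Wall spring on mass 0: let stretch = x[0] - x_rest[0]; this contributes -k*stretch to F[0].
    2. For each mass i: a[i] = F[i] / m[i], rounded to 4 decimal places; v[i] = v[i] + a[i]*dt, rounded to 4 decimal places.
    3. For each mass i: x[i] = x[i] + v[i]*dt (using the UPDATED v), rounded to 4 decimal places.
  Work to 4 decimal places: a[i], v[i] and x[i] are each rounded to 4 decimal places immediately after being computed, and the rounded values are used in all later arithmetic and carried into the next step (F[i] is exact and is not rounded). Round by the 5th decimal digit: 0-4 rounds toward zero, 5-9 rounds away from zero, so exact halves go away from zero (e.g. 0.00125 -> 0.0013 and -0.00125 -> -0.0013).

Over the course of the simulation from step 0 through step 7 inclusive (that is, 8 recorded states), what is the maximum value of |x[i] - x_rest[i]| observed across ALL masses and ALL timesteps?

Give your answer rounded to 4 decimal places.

Answer: 2.1609

Derivation:
Step 0: x=[5.0000 8.0000 8.0000] v=[0.0000 0.0000 0.0000]
Step 1: x=[4.9200 7.7600 8.2400] v=[-0.4000 -1.2000 1.2000]
Step 2: x=[4.7568 7.3312 8.6816] v=[-0.8160 -2.1440 2.2080]
Step 3: x=[4.5063 6.8045 9.2552] v=[-1.2525 -2.6336 2.8678]
Step 4: x=[4.1675 6.2900 9.8727] v=[-1.6941 -2.5726 3.0875]
Step 5: x=[3.7469 5.8923 10.4436] v=[-2.1031 -1.9885 2.8544]
Step 6: x=[3.2622 5.6871 10.8904] v=[-2.4234 -1.0261 2.2339]
Step 7: x=[2.7440 5.7042 11.1609] v=[-2.5909 0.0853 1.3526]
Max displacement = 2.1609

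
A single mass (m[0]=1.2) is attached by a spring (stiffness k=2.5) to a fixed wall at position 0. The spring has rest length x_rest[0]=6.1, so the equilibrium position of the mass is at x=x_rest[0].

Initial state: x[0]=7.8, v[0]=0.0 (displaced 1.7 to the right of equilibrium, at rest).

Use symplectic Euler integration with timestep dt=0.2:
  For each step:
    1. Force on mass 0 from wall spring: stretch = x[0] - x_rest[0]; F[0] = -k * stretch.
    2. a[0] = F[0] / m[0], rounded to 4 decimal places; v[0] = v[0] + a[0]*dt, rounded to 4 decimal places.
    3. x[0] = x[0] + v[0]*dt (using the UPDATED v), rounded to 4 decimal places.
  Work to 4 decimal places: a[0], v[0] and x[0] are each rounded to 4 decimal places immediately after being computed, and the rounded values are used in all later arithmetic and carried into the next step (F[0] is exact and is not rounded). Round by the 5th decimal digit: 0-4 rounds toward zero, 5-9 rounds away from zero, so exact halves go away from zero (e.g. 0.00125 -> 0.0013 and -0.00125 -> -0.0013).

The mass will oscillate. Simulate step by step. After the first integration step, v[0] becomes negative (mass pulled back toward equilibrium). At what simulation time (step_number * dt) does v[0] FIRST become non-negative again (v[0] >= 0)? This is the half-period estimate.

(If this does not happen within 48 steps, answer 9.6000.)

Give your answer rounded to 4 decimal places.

Answer: 2.2000

Derivation:
Step 0: x=[7.8000] v=[0.0000]
Step 1: x=[7.6583] v=[-0.7083]
Step 2: x=[7.3868] v=[-1.3576]
Step 3: x=[7.0080] v=[-1.8938]
Step 4: x=[6.5536] v=[-2.2721]
Step 5: x=[6.0614] v=[-2.4611]
Step 6: x=[5.5724] v=[-2.4450]
Step 7: x=[5.1274] v=[-2.2252]
Step 8: x=[4.7634] v=[-1.8199]
Step 9: x=[4.5108] v=[-1.2630]
Step 10: x=[4.3906] v=[-0.6008]
Step 11: x=[4.4129] v=[0.1115]
First v>=0 after going negative at step 11, time=2.2000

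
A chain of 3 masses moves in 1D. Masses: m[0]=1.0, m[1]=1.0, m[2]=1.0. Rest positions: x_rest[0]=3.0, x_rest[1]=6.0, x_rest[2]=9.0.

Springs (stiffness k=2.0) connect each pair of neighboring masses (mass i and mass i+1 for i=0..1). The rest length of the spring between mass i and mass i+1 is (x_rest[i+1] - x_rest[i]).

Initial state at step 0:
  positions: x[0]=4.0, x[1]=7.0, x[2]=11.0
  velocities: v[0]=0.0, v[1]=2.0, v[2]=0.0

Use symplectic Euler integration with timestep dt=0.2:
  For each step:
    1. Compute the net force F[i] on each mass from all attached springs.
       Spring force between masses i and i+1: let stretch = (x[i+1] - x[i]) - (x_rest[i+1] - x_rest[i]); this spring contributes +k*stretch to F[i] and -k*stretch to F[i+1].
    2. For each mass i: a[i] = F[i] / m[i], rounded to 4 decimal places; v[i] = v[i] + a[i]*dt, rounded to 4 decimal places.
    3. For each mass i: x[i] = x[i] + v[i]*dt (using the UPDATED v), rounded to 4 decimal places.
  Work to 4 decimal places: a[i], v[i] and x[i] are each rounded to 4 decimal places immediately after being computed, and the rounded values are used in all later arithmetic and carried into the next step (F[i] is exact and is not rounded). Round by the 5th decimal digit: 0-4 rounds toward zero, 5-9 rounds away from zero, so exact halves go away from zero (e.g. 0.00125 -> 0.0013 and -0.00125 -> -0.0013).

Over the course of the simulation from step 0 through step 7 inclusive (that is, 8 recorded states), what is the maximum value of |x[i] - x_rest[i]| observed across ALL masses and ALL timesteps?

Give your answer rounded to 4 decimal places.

Step 0: x=[4.0000 7.0000 11.0000] v=[0.0000 2.0000 0.0000]
Step 1: x=[4.0000 7.4800 10.9200] v=[0.0000 2.4000 -0.4000]
Step 2: x=[4.0384 7.9568 10.8048] v=[0.1920 2.3840 -0.5760]
Step 3: x=[4.1503 8.3480 10.7018] v=[0.5594 1.9558 -0.5152]
Step 4: x=[4.3580 8.5916 10.6505] v=[1.0385 1.2182 -0.2567]
Step 5: x=[4.6644 8.6613 10.6744] v=[1.5319 0.3483 0.1197]
Step 6: x=[5.0505 8.5723 10.7773] v=[1.9307 -0.4452 0.5145]
Step 7: x=[5.4784 8.3779 10.9438] v=[2.1394 -0.9719 0.8325]
Max displacement = 2.6613

Answer: 2.6613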